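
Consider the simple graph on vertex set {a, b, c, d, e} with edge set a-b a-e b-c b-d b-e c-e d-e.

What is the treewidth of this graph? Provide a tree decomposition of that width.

Treewidth 2.
One such decomposition:
Bags: B1 = {b, c, e}  B2 = {a, b, e}  B3 = {b, d, e}
Tree: B1–B2, B1–B3

Every bag has size at most 3, so the width is 3 − 1 = 2 and tw(G) ≤ 2. Conversely, {b, d, e} is a clique of size 3, and the vertices of any clique must share a bag in every tree decomposition; so some bag has ≥ 3 vertices and tw(G) ≥ 2. Hence tw(G) = 2 exactly.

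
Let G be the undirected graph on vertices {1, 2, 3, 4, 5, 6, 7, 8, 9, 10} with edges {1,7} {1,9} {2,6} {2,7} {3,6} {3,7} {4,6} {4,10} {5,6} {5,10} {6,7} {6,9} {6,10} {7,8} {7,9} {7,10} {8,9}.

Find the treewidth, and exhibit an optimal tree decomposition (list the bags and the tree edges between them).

Treewidth 2.
One optimal decomposition is:
Bags: B1 = {6, 7, 10}  B2 = {3, 6, 7}  B3 = {6, 7, 9}  B4 = {2, 6, 7}  B5 = {7, 8, 9}  B6 = {4, 6, 10}  B7 = {5, 6, 10}  B8 = {1, 7, 9}
Tree: B1–B2, B1–B3, B2–B4, B3–B5, B1–B6, B6–B7, B5–B8

Every bag has size at most 3, so the width is 3 − 1 = 2 and tw(G) ≤ 2. On the other hand G contains the 3-clique {7, 8, 9}. A clique must lie in a single bag of any decomposition, so no decomposition can have width below 2. Hence tw(G) = 2 exactly.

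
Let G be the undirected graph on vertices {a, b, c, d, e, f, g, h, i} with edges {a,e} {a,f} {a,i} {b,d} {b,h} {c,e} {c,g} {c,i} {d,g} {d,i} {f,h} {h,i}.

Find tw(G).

A width-3 tree decomposition is:
Bags: B1 = {a, e, f, h}  B2 = {a, e, h, i}  B3 = {c, e, h, i}  B4 = {b, c, h, i}  B5 = {b, c, d, i}  B6 = {b, c, d, g}
Tree: B1–B2, B2–B3, B3–B4, B4–B5, B5–B6
The largest bag has 4 vertices, giving width 3; this decomposition certifies tw(G) ≤ 3. For the lower bound: the 4 vertex sets {a,e,f}, {h}, {i}, {b,c,d,g} are disjoint, each induces a connected subgraph, and every pair is joined by at least one edge of G. Contracting each set to a single vertex therefore yields K_{4} as a minor, and since treewidth is minor-monotone, tw(G) ≥ tw(K_{4}) = 3. Therefore the treewidth is 3.

3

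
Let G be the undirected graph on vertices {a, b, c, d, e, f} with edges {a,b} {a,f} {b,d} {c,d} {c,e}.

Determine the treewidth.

A width-1 tree decomposition is:
Bags: B1 = {c, e}  B2 = {c, d}  B3 = {b, d}  B4 = {a, b}  B5 = {a, f}
Tree: B1–B2, B2–B3, B3–B4, B4–B5
The largest bag has 2 vertices, giving width 1; this decomposition certifies tw(G) ≤ 1. Since G has at least one edge (e.g. e–c), it is not an edgeless graph, so tw(G) ≥ 1. Therefore the treewidth is 1.

1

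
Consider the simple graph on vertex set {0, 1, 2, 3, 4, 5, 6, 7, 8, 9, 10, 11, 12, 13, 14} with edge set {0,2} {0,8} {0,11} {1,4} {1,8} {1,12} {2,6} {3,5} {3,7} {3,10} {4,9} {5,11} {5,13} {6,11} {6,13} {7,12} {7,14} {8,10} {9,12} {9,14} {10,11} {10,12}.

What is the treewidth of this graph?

3

A width-3 tree decomposition is:
Bags: B1 = {0, 2, 6, 13}  B2 = {0, 6, 11, 13}  B3 = {0, 5, 11, 13}  B4 = {0, 5, 8, 11}  B5 = {5, 8, 10, 11}  B6 = {3, 5, 8, 10}  B7 = {1, 3, 8, 10}  B8 = {1, 3, 10, 12}  B9 = {1, 3, 7, 12}  B10 = {1, 4, 7, 12}  B11 = {4, 7, 9, 12}  B12 = {4, 7, 9, 14}
Tree: B1–B2, B2–B3, B3–B4, B4–B5, B5–B6, B6–B7, B7–B8, B8–B9, B9–B10, B10–B11, B11–B12
The largest bag has 4 vertices, giving width 3; this decomposition certifies tw(G) ≤ 3. For the lower bound: the 4 vertex sets {2,6,13}, {0}, {11}, {3,5,8,10} are disjoint, each induces a connected subgraph, and every pair is joined by at least one edge of G. Contracting each set to a single vertex therefore yields K_{4} as a minor, and since treewidth is minor-monotone, tw(G) ≥ tw(K_{4}) = 3. The upper and lower bounds meet at 3, so that is the treewidth.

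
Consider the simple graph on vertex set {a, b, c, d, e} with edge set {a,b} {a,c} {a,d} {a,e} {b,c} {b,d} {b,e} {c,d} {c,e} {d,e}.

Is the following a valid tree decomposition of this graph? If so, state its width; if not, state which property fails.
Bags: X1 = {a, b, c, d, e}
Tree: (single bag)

Vertex coverage: the bags together contain {a, b, c, d, e}, the full vertex set. Edge coverage: each edge of G has both endpoints in at least one bag. Running intersection: for every vertex, the bags containing it form a connected subtree. All three properties hold, so this is a valid tree decomposition of width max|bag| − 1 = 4, and hence tw(G) ≤ 4.

Yes; width 4.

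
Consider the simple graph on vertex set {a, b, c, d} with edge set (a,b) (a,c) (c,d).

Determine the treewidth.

A width-1 tree decomposition is:
Bags: B1 = {c, d}  B2 = {a, c}  B3 = {a, b}
Tree: B1–B2, B2–B3
Each bag holds 2 vertices, so the decomposition has width 1, which upper-bounds the treewidth. G has an edge, so its treewidth is at least 1. Hence tw(G) = 1 exactly.

1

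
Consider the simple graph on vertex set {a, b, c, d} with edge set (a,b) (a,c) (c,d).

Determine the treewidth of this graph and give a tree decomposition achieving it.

Every bag has size at most 2, so the width is 2 − 1 = 1 and tw(G) ≤ 1. G has an edge, so its treewidth is at least 1. Therefore the treewidth is 1.

Treewidth 1.
One such decomposition:
Bags: B1 = {a, b}  B2 = {a, c}  B3 = {c, d}
Tree: B1–B2, B2–B3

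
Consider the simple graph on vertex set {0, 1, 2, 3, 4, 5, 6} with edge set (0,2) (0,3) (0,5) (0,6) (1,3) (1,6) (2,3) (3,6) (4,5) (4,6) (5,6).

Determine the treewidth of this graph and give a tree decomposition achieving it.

Each bag holds 3 vertices, so the decomposition has width 2, which upper-bounds the treewidth. For the lower bound, the 3 vertices {0, 2, 3} are pairwise adjacent, and any tree decomposition puts a clique entirely inside one bag — forcing width ≥ 2. The upper and lower bounds meet at 2, so that is the treewidth.

Treewidth 2.
One optimal decomposition is:
Bags: B1 = {0, 3, 6}  B2 = {0, 5, 6}  B3 = {0, 2, 3}  B4 = {4, 5, 6}  B5 = {1, 3, 6}
Tree: B1–B2, B1–B3, B2–B4, B1–B5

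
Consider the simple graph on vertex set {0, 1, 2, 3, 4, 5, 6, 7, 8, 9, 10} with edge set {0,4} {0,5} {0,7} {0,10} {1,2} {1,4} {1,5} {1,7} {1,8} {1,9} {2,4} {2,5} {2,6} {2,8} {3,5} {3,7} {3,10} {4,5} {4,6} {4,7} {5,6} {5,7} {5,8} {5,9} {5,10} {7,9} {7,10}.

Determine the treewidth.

A width-3 tree decomposition is:
Bags: B1 = {1, 2, 4, 5}  B2 = {1, 4, 5, 7}  B3 = {0, 4, 5, 7}  B4 = {0, 5, 7, 10}  B5 = {1, 2, 5, 8}  B6 = {1, 5, 7, 9}  B7 = {3, 5, 7, 10}  B8 = {2, 4, 5, 6}
Tree: B1–B2, B2–B3, B3–B4, B1–B5, B2–B6, B4–B7, B1–B8
Each bag holds 4 vertices, so the decomposition has width 3, which upper-bounds the treewidth. Conversely, {1, 2, 5, 8} is a clique of size 4, and the vertices of any clique must share a bag in every tree decomposition; so some bag has ≥ 4 vertices and tw(G) ≥ 3. The upper and lower bounds meet at 3, so that is the treewidth.

3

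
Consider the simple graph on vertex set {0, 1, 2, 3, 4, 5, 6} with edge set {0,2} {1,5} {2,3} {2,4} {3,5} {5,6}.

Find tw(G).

A width-1 tree decomposition is:
Bags: B1 = {2, 4}  B2 = {2, 3}  B3 = {3, 5}  B4 = {0, 2}  B5 = {1, 5}  B6 = {5, 6}
Tree: B1–B2, B2–B3, B1–B4, B3–B5, B5–B6
Every bag has size at most 2, so the width is 2 − 1 = 1 and tw(G) ≤ 1. G has an edge, so its treewidth is at least 1. Combining the bounds, tw(G) = 1.

1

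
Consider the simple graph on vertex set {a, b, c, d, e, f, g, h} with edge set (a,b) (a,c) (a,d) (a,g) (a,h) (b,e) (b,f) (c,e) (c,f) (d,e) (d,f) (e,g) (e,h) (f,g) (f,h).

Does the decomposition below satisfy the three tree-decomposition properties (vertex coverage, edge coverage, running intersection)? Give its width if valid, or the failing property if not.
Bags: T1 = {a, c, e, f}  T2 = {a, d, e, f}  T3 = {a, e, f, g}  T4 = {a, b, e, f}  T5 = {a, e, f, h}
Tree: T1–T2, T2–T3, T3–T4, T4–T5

Yes; width 3.

Checking the three conditions: (i) the bags cover all of {a, b, c, d, e, f, g, h}; (ii) for each edge, some bag contains both endpoints; (iii) the bags containing any fixed vertex form a subtree. All hold, so the decomposition is valid with width 4 − 1 = 3.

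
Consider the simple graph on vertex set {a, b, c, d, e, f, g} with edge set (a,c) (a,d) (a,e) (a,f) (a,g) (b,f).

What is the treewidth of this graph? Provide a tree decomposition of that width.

Treewidth 1.
One optimal decomposition is:
Bags: B1 = {a, d}  B2 = {a, g}  B3 = {a, e}  B4 = {a, f}  B5 = {b, f}  B6 = {a, c}
Tree: B1–B2, B2–B3, B1–B4, B4–B5, B2–B6

Every bag has size at most 2, so the width is 2 − 1 = 1 and tw(G) ≤ 1. G has an edge, so its treewidth is at least 1. Therefore the treewidth is 1.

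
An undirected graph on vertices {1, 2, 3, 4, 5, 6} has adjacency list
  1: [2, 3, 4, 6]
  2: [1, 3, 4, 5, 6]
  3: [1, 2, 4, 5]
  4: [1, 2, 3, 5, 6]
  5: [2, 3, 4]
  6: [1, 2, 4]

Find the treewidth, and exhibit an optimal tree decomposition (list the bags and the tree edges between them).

Treewidth 3.
One optimal decomposition is:
Bags: B1 = {1, 2, 3, 4}  B2 = {1, 2, 4, 6}  B3 = {2, 3, 4, 5}
Tree: B1–B2, B1–B3

Every bag has size at most 4, so the width is 4 − 1 = 3 and tw(G) ≤ 3. Conversely, {1, 2, 3, 4} is a clique of size 4, and the vertices of any clique must share a bag in every tree decomposition; so some bag has ≥ 4 vertices and tw(G) ≥ 3. Hence tw(G) = 3 exactly.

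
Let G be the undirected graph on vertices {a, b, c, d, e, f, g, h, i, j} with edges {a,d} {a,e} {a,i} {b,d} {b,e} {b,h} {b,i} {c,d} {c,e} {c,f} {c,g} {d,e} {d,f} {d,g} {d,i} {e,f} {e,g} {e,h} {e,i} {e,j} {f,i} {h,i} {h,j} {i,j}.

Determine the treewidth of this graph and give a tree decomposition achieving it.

Treewidth 3.
Bags: B1 = {d, e, f, i}  B2 = {c, d, e, f}  B3 = {b, d, e, i}  B4 = {b, e, h, i}  B5 = {a, d, e, i}  B6 = {c, d, e, g}  B7 = {e, h, i, j}
Tree: B1–B2, B1–B3, B3–B4, B1–B5, B2–B6, B4–B7

Every bag has size at most 4, so the width is 4 − 1 = 3 and tw(G) ≤ 3. On the other hand G contains the 4-clique {c, d, e, g}. A clique must lie in a single bag of any decomposition, so no decomposition can have width below 3. The upper and lower bounds meet at 3, so that is the treewidth.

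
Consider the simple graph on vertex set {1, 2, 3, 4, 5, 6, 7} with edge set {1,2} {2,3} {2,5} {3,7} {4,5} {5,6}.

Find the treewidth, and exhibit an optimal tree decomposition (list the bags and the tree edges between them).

The largest bag has 2 vertices, giving width 1; this decomposition certifies tw(G) ≤ 1. Any graph with an edge has treewidth ≥ 1, and G has the edge 2–5. Combining the bounds, tw(G) = 1.

Treewidth 1.
One such decomposition:
Bags: B1 = {2, 5}  B2 = {4, 5}  B3 = {2, 3}  B4 = {1, 2}  B5 = {5, 6}  B6 = {3, 7}
Tree: B1–B2, B1–B3, B1–B4, B1–B5, B3–B6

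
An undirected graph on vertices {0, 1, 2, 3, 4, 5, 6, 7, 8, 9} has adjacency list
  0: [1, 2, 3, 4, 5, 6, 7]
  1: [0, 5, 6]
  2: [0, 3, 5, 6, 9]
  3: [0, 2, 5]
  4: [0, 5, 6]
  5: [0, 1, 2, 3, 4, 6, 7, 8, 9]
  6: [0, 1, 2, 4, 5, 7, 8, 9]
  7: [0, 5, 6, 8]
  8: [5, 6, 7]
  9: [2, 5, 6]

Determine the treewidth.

A width-3 tree decomposition is:
Bags: B1 = {0, 2, 5, 6}  B2 = {0, 4, 5, 6}  B3 = {0, 1, 5, 6}  B4 = {2, 5, 6, 9}  B5 = {0, 2, 3, 5}  B6 = {0, 5, 6, 7}  B7 = {5, 6, 7, 8}
Tree: B1–B2, B1–B3, B1–B4, B1–B5, B2–B6, B6–B7
Each bag holds 4 vertices, so the decomposition has width 3, which upper-bounds the treewidth. On the other hand G contains the 4-clique {0, 2, 3, 5}. A clique must lie in a single bag of any decomposition, so no decomposition can have width below 3. Combining the bounds, tw(G) = 3.

3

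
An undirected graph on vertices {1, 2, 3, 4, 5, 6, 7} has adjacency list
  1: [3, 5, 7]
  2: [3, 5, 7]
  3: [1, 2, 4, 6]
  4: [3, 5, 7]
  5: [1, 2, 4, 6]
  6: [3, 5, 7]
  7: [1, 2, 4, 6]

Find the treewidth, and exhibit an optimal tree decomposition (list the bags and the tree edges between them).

Every bag has size at most 4, so the width is 4 − 1 = 3 and tw(G) ≤ 3. For the lower bound: the 4 vertex sets {2,7}, {5,6}, {3}, {1} are disjoint, each induces a connected subgraph, and every pair is joined by at least one edge of G. Contracting each set to a single vertex therefore yields K_{4} as a minor, and since treewidth is minor-monotone, tw(G) ≥ tw(K_{4}) = 3. Hence tw(G) = 3 exactly.

Treewidth 3.
Bags: B1 = {2, 3, 5, 7}  B2 = {3, 5, 6, 7}  B3 = {1, 3, 5, 7}  B4 = {3, 4, 5, 7}
Tree: B1–B2, B2–B3, B3–B4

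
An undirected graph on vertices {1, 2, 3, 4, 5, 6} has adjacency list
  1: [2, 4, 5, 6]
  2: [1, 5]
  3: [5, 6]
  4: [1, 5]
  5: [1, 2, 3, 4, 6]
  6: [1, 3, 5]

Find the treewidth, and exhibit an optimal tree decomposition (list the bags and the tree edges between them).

Treewidth 2.
One such decomposition:
Bags: B1 = {1, 4, 5}  B2 = {1, 5, 6}  B3 = {1, 2, 5}  B4 = {3, 5, 6}
Tree: B1–B2, B1–B3, B2–B4

The largest bag has 3 vertices, giving width 2; this decomposition certifies tw(G) ≤ 2. For the lower bound, the 3 vertices {1, 2, 5} are pairwise adjacent, and any tree decomposition puts a clique entirely inside one bag — forcing width ≥ 2. The upper and lower bounds meet at 2, so that is the treewidth.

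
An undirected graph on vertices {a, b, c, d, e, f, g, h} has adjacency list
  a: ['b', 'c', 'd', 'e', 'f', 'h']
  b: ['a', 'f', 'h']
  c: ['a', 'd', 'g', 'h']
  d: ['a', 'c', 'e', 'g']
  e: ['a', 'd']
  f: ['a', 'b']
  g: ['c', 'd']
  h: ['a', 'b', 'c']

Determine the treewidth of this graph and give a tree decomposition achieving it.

Every bag has size at most 3, so the width is 3 − 1 = 2 and tw(G) ≤ 2. For the lower bound, the 3 vertices {c, d, g} are pairwise adjacent, and any tree decomposition puts a clique entirely inside one bag — forcing width ≥ 2. Combining the bounds, tw(G) = 2.

Treewidth 2.
One such decomposition:
Bags: B1 = {a, c, d}  B2 = {a, d, e}  B3 = {a, c, h}  B4 = {a, b, h}  B5 = {c, d, g}  B6 = {a, b, f}
Tree: B1–B2, B1–B3, B3–B4, B1–B5, B4–B6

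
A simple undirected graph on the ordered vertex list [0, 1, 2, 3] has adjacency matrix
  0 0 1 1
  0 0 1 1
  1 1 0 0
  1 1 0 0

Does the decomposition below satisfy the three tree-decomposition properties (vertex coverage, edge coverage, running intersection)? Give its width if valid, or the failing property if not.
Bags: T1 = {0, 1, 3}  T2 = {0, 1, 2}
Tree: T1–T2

Checking the three conditions: (i) the bags cover all of {0, 1, 2, 3}; (ii) for each edge, some bag contains both endpoints; (iii) the bags containing any fixed vertex form a subtree. All hold, so the decomposition is valid with width 3 − 1 = 2.

Yes; width 2.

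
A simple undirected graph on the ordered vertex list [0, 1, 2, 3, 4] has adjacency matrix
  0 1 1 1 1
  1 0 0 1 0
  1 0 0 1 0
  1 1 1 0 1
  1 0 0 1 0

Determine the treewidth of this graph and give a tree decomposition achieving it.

The largest bag has 3 vertices, giving width 2; this decomposition certifies tw(G) ≤ 2. On the other hand G contains the 3-clique {0, 1, 3}. A clique must lie in a single bag of any decomposition, so no decomposition can have width below 2. Therefore the treewidth is 2.

Treewidth 2.
One such decomposition:
Bags: B1 = {0, 3, 4}  B2 = {0, 1, 3}  B3 = {0, 2, 3}
Tree: B1–B2, B1–B3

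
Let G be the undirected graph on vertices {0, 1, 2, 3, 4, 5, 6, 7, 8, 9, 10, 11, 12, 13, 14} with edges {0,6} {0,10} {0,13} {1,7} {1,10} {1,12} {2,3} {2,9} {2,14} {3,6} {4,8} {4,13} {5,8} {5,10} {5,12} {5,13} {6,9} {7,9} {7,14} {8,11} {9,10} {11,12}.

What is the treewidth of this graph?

A width-3 tree decomposition is:
Bags: B1 = {4, 8, 11, 13}  B2 = {5, 8, 11, 13}  B3 = {5, 11, 12, 13}  B4 = {0, 5, 12, 13}  B5 = {0, 5, 10, 12}  B6 = {0, 1, 10, 12}  B7 = {0, 1, 6, 10}  B8 = {1, 6, 9, 10}  B9 = {1, 6, 7, 9}  B10 = {3, 6, 7, 9}  B11 = {2, 3, 7, 9}  B12 = {2, 3, 7, 14}
Tree: B1–B2, B2–B3, B3–B4, B4–B5, B5–B6, B6–B7, B7–B8, B8–B9, B9–B10, B10–B11, B11–B12
Each bag holds 4 vertices, so the decomposition has width 3, which upper-bounds the treewidth. For the lower bound: the 4 vertex sets {4,8,11}, {13}, {5}, {0,1,10,12} are disjoint, each induces a connected subgraph, and every pair is joined by at least one edge of G. Contracting each set to a single vertex therefore yields K_{4} as a minor, and since treewidth is minor-monotone, tw(G) ≥ tw(K_{4}) = 3. The upper and lower bounds meet at 3, so that is the treewidth.

3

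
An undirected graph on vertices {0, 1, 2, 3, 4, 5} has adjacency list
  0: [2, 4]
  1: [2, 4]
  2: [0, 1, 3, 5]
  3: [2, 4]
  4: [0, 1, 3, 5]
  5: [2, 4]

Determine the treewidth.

2

A width-2 tree decomposition is:
Bags: B1 = {2, 3, 4}  B2 = {1, 2, 4}  B3 = {0, 2, 4}  B4 = {2, 4, 5}
Tree: B1–B2, B2–B3, B3–B4
Each bag holds 3 vertices, so the decomposition has width 2, which upper-bounds the treewidth. The edges 2–3–4–1–2 form a cycle, so G is not a tree and its treewidth is at least 2. The upper and lower bounds meet at 2, so that is the treewidth.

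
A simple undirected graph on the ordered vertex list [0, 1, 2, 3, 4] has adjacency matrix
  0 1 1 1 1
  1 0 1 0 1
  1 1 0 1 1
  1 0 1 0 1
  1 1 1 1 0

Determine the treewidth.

3

A width-3 tree decomposition is:
Bags: B1 = {0, 2, 3, 4}  B2 = {0, 1, 2, 4}
Tree: B1–B2
The largest bag has 4 vertices, giving width 3; this decomposition certifies tw(G) ≤ 3. For the lower bound, the 4 vertices {0, 1, 2, 4} are pairwise adjacent, and any tree decomposition puts a clique entirely inside one bag — forcing width ≥ 3. The upper and lower bounds meet at 3, so that is the treewidth.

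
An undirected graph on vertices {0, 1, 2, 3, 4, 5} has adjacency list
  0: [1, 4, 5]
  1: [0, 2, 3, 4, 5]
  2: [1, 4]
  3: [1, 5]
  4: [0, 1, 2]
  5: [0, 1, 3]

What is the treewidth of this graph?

2

A width-2 tree decomposition is:
Bags: B1 = {1, 2, 4}  B2 = {0, 1, 4}  B3 = {0, 1, 5}  B4 = {1, 3, 5}
Tree: B1–B2, B2–B3, B3–B4
Each bag holds 3 vertices, so the decomposition has width 2, which upper-bounds the treewidth. On the other hand G contains the 3-clique {0, 1, 4}. A clique must lie in a single bag of any decomposition, so no decomposition can have width below 2. Combining the bounds, tw(G) = 2.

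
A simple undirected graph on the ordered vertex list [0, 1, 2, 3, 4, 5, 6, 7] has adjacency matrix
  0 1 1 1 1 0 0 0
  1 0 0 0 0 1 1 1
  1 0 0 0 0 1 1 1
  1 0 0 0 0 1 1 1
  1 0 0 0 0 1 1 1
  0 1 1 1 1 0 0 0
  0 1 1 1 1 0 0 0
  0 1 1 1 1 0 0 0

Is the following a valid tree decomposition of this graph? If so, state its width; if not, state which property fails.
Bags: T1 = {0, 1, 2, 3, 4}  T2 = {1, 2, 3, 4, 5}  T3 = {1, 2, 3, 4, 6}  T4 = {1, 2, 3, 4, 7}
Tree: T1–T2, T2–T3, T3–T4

Yes; width 4.

Every vertex of G appears in some bag (union = {0, 1, 2, 3, 4, 5, 6, 7}); every edge is covered by a bag; and for each vertex v the set of bags containing v is connected in the bag tree. The decomposition is therefore valid. The largest bag has 5 vertices, so the width is 4.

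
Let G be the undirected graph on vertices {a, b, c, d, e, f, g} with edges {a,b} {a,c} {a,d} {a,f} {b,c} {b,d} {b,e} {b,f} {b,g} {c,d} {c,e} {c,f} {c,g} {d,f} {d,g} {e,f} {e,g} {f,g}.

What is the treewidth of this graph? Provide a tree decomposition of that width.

Every bag has size at most 5, so the width is 5 − 1 = 4 and tw(G) ≤ 4. On the other hand G contains the 5-clique {b, c, d, f, g}. A clique must lie in a single bag of any decomposition, so no decomposition can have width below 4. Combining the bounds, tw(G) = 4.

Treewidth 4.
One optimal decomposition is:
Bags: B1 = {b, c, e, f, g}  B2 = {b, c, d, f, g}  B3 = {a, b, c, d, f}
Tree: B1–B2, B2–B3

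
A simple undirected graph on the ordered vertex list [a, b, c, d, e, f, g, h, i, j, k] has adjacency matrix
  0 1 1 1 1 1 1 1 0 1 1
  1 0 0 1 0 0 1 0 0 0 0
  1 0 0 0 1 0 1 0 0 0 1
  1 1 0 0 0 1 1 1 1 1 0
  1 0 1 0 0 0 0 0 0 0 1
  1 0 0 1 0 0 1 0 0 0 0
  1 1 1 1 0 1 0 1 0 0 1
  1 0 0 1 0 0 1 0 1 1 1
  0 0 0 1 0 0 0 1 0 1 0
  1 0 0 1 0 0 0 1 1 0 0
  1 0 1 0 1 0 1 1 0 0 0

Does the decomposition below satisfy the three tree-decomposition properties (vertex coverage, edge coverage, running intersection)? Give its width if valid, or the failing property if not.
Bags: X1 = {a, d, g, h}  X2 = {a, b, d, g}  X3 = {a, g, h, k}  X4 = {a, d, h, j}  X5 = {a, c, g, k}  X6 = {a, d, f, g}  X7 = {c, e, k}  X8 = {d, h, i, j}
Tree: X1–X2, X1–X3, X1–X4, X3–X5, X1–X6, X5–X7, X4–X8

No — edge (a,e) lies in no bag.

A tree decomposition must satisfy three properties: every vertex lies in some bag; for every edge, both endpoints lie together in some bag; and for every vertex, the bags containing it form a connected subtree. Here edge (a,e) lies in no bag, so the decomposition is invalid.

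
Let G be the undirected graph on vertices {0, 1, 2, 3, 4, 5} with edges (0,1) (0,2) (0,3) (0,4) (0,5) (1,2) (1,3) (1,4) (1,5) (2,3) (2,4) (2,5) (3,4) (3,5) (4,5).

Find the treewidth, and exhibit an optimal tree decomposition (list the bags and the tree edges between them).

A single bag containing all 6 vertices is trivially a valid decomposition of width 5. For the lower bound, the 6 vertices {0, 1, 2, 3, 4, 5} are pairwise adjacent, and any tree decomposition puts a clique entirely inside one bag — forcing width ≥ 5. The upper and lower bounds meet at 5, so that is the treewidth.

Treewidth 5.
One optimal decomposition is:
Bags: B1 = {0, 1, 2, 3, 4, 5}
Tree: (single bag)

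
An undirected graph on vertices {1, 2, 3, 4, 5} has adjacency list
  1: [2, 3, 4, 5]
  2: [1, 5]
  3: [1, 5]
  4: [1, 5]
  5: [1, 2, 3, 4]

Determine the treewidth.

A width-2 tree decomposition is:
Bags: B1 = {1, 2, 5}  B2 = {1, 4, 5}  B3 = {1, 3, 5}
Tree: B1–B2, B2–B3
Every bag has size at most 3, so the width is 3 − 1 = 2 and tw(G) ≤ 2. Conversely, {1, 2, 5} is a clique of size 3, and the vertices of any clique must share a bag in every tree decomposition; so some bag has ≥ 3 vertices and tw(G) ≥ 2. Hence tw(G) = 2 exactly.

2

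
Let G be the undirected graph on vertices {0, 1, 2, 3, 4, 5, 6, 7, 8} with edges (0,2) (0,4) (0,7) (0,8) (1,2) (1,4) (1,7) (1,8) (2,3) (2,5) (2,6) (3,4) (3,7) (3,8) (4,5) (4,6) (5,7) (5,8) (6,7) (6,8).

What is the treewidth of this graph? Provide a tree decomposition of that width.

Treewidth 4.
Bags: B1 = {2, 3, 4, 7, 8}  B2 = {2, 4, 6, 7, 8}  B3 = {2, 4, 5, 7, 8}  B4 = {0, 2, 4, 7, 8}  B5 = {1, 2, 4, 7, 8}
Tree: B1–B2, B2–B3, B3–B4, B4–B5

Every bag has size at most 5, so the width is 5 − 1 = 4 and tw(G) ≤ 4. For the lower bound: the 5 vertex sets {2,3}, {6,8}, {5,7}, {4}, {0} are disjoint, each induces a connected subgraph, and every pair is joined by at least one edge of G. Contracting each set to a single vertex therefore yields K_{5} as a minor, and since treewidth is minor-monotone, tw(G) ≥ tw(K_{5}) = 4. Combining the bounds, tw(G) = 4.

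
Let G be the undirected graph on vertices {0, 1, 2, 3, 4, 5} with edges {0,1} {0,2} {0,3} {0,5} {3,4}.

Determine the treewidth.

A width-1 tree decomposition is:
Bags: B1 = {0, 3}  B2 = {0, 5}  B3 = {3, 4}  B4 = {0, 1}  B5 = {0, 2}
Tree: B1–B2, B1–B3, B2–B4, B4–B5
The largest bag has 2 vertices, giving width 1; this decomposition certifies tw(G) ≤ 1. Any graph with an edge has treewidth ≥ 1, and G has the edge 0–3. The upper and lower bounds meet at 1, so that is the treewidth.

1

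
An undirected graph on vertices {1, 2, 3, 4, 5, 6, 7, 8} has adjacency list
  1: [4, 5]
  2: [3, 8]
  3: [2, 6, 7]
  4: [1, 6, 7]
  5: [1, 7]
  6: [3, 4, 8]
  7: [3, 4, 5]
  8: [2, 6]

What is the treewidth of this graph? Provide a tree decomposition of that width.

Treewidth 2.
Bags: B1 = {2, 3, 8}  B2 = {3, 6, 8}  B3 = {3, 6, 7}  B4 = {4, 6, 7}  B5 = {4, 5, 7}  B6 = {1, 4, 5}
Tree: B1–B2, B2–B3, B3–B4, B4–B5, B5–B6

Every bag has size at most 3, so the width is 3 − 1 = 2 and tw(G) ≤ 2. For the lower bound, G contains the cycle 2–8–6–3–2, so G is not a forest; only forests have treewidth ≤ 1, hence tw(G) ≥ 2. Therefore the treewidth is 2.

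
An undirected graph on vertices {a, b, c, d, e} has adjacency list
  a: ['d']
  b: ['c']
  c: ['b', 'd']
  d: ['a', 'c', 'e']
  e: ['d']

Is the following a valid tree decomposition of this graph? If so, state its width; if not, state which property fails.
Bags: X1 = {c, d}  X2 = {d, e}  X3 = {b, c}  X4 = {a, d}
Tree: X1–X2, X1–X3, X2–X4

Yes; width 1.

Vertex coverage: the bags together contain {a, b, c, d, e}, the full vertex set. Edge coverage: each edge of G has both endpoints in at least one bag. Running intersection: for every vertex, the bags containing it form a connected subtree. All three properties hold, so this is a valid tree decomposition of width max|bag| − 1 = 1, and hence tw(G) ≤ 1.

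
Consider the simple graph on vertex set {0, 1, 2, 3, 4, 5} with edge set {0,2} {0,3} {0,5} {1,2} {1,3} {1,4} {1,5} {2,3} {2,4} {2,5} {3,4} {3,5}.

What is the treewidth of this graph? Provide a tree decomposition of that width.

The largest bag has 4 vertices, giving width 3; this decomposition certifies tw(G) ≤ 3. On the other hand G contains the 4-clique {0, 2, 3, 5}. A clique must lie in a single bag of any decomposition, so no decomposition can have width below 3. Combining the bounds, tw(G) = 3.

Treewidth 3.
Bags: B1 = {1, 2, 3, 5}  B2 = {1, 2, 3, 4}  B3 = {0, 2, 3, 5}
Tree: B1–B2, B1–B3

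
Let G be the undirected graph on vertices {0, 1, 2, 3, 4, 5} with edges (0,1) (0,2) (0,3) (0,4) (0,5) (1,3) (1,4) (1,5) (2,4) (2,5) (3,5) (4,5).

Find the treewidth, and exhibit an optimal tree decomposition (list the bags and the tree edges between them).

Treewidth 3.
Bags: B1 = {0, 2, 4, 5}  B2 = {0, 1, 4, 5}  B3 = {0, 1, 3, 5}
Tree: B1–B2, B2–B3

Every bag has size at most 4, so the width is 4 − 1 = 3 and tw(G) ≤ 3. Conversely, {0, 1, 3, 5} is a clique of size 4, and the vertices of any clique must share a bag in every tree decomposition; so some bag has ≥ 4 vertices and tw(G) ≥ 3. Therefore the treewidth is 3.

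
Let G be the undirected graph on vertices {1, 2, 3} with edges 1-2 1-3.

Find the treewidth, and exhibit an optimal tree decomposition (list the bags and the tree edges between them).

Treewidth 1.
One such decomposition:
Bags: B1 = {1, 3}  B2 = {1, 2}
Tree: B1–B2

Each bag holds 2 vertices, so the decomposition has width 1, which upper-bounds the treewidth. Since G has at least one edge (e.g. 3–1), it is not an edgeless graph, so tw(G) ≥ 1. Therefore the treewidth is 1.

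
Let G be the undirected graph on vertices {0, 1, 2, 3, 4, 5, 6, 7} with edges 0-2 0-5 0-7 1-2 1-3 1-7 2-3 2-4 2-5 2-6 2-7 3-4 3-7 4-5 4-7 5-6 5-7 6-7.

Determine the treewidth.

A width-3 tree decomposition is:
Bags: B1 = {2, 3, 4, 7}  B2 = {2, 4, 5, 7}  B3 = {1, 2, 3, 7}  B4 = {0, 2, 5, 7}  B5 = {2, 5, 6, 7}
Tree: B1–B2, B1–B3, B2–B4, B2–B5
The largest bag has 4 vertices, giving width 3; this decomposition certifies tw(G) ≤ 3. Conversely, {1, 2, 3, 7} is a clique of size 4, and the vertices of any clique must share a bag in every tree decomposition; so some bag has ≥ 4 vertices and tw(G) ≥ 3. Combining the bounds, tw(G) = 3.

3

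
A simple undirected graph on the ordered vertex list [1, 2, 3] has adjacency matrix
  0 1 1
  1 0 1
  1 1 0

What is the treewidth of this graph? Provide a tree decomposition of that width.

With just one bag of size 3, the width is 3 − 1 = 2, so tw(G) ≤ 2. Conversely, {1, 2, 3} is a clique of size 3, and the vertices of any clique must share a bag in every tree decomposition; so some bag has ≥ 3 vertices and tw(G) ≥ 2. Therefore the treewidth is 2.

Treewidth 2.
One such decomposition:
Bags: B1 = {1, 2, 3}
Tree: (single bag)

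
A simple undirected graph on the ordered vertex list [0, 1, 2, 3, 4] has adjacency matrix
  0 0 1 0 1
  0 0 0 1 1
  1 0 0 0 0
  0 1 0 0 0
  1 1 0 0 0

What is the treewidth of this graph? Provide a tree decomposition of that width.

Treewidth 1.
Bags: B1 = {1, 3}  B2 = {1, 4}  B3 = {0, 4}  B4 = {0, 2}
Tree: B1–B2, B2–B3, B3–B4

Each bag holds 2 vertices, so the decomposition has width 1, which upper-bounds the treewidth. Since G has at least one edge (e.g. 3–1), it is not an edgeless graph, so tw(G) ≥ 1. The upper and lower bounds meet at 1, so that is the treewidth.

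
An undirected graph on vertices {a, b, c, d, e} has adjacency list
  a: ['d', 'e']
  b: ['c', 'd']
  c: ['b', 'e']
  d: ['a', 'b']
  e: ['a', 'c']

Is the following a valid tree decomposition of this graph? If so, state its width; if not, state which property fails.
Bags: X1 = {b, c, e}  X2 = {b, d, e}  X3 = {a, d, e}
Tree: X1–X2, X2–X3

Every vertex of G appears in some bag (union = {a, b, c, d, e}); every edge is covered by a bag; and for each vertex v the set of bags containing v is connected in the bag tree. The decomposition is therefore valid. The largest bag has 3 vertices, so the width is 2.

Yes; width 2.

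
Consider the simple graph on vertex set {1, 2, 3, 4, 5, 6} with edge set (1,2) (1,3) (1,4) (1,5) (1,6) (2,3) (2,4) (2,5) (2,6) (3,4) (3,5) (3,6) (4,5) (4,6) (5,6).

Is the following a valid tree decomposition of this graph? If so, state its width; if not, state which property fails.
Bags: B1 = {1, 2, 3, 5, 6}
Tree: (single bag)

A tree decomposition must satisfy three properties: every vertex lies in some bag; for every edge, both endpoints lie together in some bag; and for every vertex, the bags containing it form a connected subtree. Here vertex 4 appears in no bag, so the decomposition is invalid.

No — vertex 4 appears in no bag.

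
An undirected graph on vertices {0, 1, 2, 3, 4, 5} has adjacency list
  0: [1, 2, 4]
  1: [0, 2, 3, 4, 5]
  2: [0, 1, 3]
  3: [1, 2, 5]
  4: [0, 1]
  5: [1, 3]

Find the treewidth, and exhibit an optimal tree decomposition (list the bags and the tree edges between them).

Every bag has size at most 3, so the width is 3 − 1 = 2 and tw(G) ≤ 2. On the other hand G contains the 3-clique {0, 1, 2}. A clique must lie in a single bag of any decomposition, so no decomposition can have width below 2. Hence tw(G) = 2 exactly.

Treewidth 2.
Bags: B1 = {0, 1, 2}  B2 = {1, 2, 3}  B3 = {1, 3, 5}  B4 = {0, 1, 4}
Tree: B1–B2, B2–B3, B1–B4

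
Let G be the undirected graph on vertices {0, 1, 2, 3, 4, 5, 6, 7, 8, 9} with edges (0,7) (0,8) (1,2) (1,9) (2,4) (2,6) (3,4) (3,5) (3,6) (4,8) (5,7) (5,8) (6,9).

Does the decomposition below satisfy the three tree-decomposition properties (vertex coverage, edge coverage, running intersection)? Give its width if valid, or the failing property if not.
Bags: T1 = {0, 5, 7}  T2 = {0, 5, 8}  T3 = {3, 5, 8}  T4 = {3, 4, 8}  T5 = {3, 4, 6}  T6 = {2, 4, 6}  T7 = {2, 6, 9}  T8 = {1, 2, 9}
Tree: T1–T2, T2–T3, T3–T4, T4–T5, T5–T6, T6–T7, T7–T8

Vertex coverage: the bags together contain {0, 1, 2, 3, 4, 5, 6, 7, 8, 9}, the full vertex set. Edge coverage: each edge of G has both endpoints in at least one bag. Running intersection: for every vertex, the bags containing it form a connected subtree. All three properties hold, so this is a valid tree decomposition of width max|bag| − 1 = 2, and hence tw(G) ≤ 2.

Yes; width 2.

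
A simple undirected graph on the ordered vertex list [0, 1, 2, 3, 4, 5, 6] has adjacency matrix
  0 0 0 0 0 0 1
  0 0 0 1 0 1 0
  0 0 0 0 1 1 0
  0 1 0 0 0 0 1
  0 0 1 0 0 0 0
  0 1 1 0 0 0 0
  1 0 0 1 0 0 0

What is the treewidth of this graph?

A width-1 tree decomposition is:
Bags: B1 = {2, 4}  B2 = {2, 5}  B3 = {1, 5}  B4 = {1, 3}  B5 = {3, 6}  B6 = {0, 6}
Tree: B1–B2, B2–B3, B3–B4, B4–B5, B5–B6
Every bag has size at most 2, so the width is 2 − 1 = 1 and tw(G) ≤ 1. Since G has at least one edge (e.g. 4–2), it is not an edgeless graph, so tw(G) ≥ 1. The upper and lower bounds meet at 1, so that is the treewidth.

1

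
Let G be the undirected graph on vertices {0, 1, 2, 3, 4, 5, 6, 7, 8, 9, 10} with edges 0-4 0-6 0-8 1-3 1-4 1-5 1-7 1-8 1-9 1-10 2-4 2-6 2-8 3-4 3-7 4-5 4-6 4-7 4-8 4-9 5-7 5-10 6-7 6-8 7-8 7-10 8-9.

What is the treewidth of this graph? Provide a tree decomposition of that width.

Treewidth 3.
One optimal decomposition is:
Bags: B1 = {1, 4, 8, 9}  B2 = {1, 4, 7, 8}  B3 = {1, 4, 5, 7}  B4 = {1, 5, 7, 10}  B5 = {4, 6, 7, 8}  B6 = {0, 4, 6, 8}  B7 = {2, 4, 6, 8}  B8 = {1, 3, 4, 7}
Tree: B1–B2, B2–B3, B3–B4, B2–B5, B5–B6, B5–B7, B3–B8

Each bag holds 4 vertices, so the decomposition has width 3, which upper-bounds the treewidth. For the lower bound, the 4 vertices {1, 5, 7, 10} are pairwise adjacent, and any tree decomposition puts a clique entirely inside one bag — forcing width ≥ 3. The upper and lower bounds meet at 3, so that is the treewidth.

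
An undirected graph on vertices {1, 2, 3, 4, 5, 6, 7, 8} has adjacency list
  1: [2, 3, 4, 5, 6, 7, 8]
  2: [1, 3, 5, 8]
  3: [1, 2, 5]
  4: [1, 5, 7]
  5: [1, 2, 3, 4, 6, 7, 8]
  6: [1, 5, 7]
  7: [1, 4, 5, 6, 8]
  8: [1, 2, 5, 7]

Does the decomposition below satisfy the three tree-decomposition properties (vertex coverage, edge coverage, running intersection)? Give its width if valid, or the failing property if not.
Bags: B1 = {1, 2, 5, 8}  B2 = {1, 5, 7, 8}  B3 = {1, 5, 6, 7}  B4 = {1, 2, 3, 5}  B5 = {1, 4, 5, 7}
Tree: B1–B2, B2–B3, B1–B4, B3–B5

Yes; width 3.

Every vertex of G appears in some bag (union = {1, 2, 3, 4, 5, 6, 7, 8}); every edge is covered by a bag; and for each vertex v the set of bags containing v is connected in the bag tree. The decomposition is therefore valid. The largest bag has 4 vertices, so the width is 3.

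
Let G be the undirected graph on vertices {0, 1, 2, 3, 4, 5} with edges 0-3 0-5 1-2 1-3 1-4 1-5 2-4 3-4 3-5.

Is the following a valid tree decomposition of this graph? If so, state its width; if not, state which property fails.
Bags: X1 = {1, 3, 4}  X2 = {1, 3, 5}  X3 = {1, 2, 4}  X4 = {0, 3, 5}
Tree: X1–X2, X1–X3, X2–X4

Vertex coverage: the bags together contain {0, 1, 2, 3, 4, 5}, the full vertex set. Edge coverage: each edge of G has both endpoints in at least one bag. Running intersection: for every vertex, the bags containing it form a connected subtree. All three properties hold, so this is a valid tree decomposition of width max|bag| − 1 = 2, and hence tw(G) ≤ 2.

Yes; width 2.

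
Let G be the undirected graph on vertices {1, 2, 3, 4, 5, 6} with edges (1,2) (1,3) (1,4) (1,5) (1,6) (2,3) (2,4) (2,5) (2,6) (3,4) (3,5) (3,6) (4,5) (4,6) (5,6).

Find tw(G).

A width-5 tree decomposition is:
Bags: B1 = {1, 2, 3, 4, 5, 6}
Tree: (single bag)
A single bag containing all 6 vertices is trivially a valid decomposition of width 5. For the lower bound, the 6 vertices {1, 2, 3, 4, 5, 6} are pairwise adjacent, and any tree decomposition puts a clique entirely inside one bag — forcing width ≥ 5. Hence tw(G) = 5 exactly.

5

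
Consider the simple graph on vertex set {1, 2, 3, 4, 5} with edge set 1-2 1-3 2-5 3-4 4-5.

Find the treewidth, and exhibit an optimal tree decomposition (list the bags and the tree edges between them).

Treewidth 2.
Bags: B1 = {1, 3, 4}  B2 = {1, 4, 5}  B3 = {1, 2, 5}
Tree: B1–B2, B2–B3

The largest bag has 3 vertices, giving width 2; this decomposition certifies tw(G) ≤ 2. The edges 1–3–4–5–2–1 form a cycle, so G is not a tree and its treewidth is at least 2. The upper and lower bounds meet at 2, so that is the treewidth.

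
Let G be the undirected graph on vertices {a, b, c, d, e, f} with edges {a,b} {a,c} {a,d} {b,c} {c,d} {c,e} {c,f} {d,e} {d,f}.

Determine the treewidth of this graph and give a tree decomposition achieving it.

Every bag has size at most 3, so the width is 3 − 1 = 2 and tw(G) ≤ 2. For the lower bound, the 3 vertices {c, d, e} are pairwise adjacent, and any tree decomposition puts a clique entirely inside one bag — forcing width ≥ 2. Therefore the treewidth is 2.

Treewidth 2.
One optimal decomposition is:
Bags: B1 = {c, d, e}  B2 = {a, c, d}  B3 = {a, b, c}  B4 = {c, d, f}
Tree: B1–B2, B2–B3, B2–B4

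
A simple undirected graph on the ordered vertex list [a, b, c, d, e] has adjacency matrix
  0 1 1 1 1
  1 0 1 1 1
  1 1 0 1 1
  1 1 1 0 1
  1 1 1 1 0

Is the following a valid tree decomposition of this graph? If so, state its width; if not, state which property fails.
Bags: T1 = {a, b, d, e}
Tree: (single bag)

No — vertex c appears in no bag.

A tree decomposition must satisfy three properties: every vertex lies in some bag; for every edge, both endpoints lie together in some bag; and for every vertex, the bags containing it form a connected subtree. Here vertex c appears in no bag, so the decomposition is invalid.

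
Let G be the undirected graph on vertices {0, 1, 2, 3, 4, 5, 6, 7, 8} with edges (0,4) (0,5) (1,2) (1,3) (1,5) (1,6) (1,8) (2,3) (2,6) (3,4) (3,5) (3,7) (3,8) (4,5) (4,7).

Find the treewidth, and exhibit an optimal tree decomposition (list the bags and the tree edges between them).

Every bag has size at most 3, so the width is 3 − 1 = 2 and tw(G) ≤ 2. For the lower bound, the 3 vertices {0, 4, 5} are pairwise adjacent, and any tree decomposition puts a clique entirely inside one bag — forcing width ≥ 2. Hence tw(G) = 2 exactly.

Treewidth 2.
One such decomposition:
Bags: B1 = {1, 2, 3}  B2 = {1, 3, 5}  B3 = {1, 2, 6}  B4 = {3, 4, 5}  B5 = {3, 4, 7}  B6 = {1, 3, 8}  B7 = {0, 4, 5}
Tree: B1–B2, B1–B3, B2–B4, B4–B5, B2–B6, B4–B7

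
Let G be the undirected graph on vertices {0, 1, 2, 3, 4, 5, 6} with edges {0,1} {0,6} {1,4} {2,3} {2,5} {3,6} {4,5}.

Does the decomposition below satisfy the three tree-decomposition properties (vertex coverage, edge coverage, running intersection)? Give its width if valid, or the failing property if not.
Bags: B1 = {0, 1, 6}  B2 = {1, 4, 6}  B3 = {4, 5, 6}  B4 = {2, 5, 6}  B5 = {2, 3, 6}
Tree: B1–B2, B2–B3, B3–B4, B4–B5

Vertex coverage: the bags together contain {0, 1, 2, 3, 4, 5, 6}, the full vertex set. Edge coverage: each edge of G has both endpoints in at least one bag. Running intersection: for every vertex, the bags containing it form a connected subtree. All three properties hold, so this is a valid tree decomposition of width max|bag| − 1 = 2, and hence tw(G) ≤ 2.

Yes; width 2.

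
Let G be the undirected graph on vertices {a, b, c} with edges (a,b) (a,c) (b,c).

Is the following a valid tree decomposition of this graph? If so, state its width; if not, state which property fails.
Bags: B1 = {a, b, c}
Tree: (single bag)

Every vertex of G appears in some bag (union = {a, b, c}); every edge is covered by a bag; and for each vertex v the set of bags containing v is connected in the bag tree. The decomposition is therefore valid. The largest bag has 3 vertices, so the width is 2.

Yes; width 2.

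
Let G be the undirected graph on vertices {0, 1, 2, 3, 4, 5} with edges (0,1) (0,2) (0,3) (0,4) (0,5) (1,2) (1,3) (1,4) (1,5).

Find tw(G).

2

A width-2 tree decomposition is:
Bags: B1 = {0, 1, 5}  B2 = {0, 1, 3}  B3 = {0, 1, 2}  B4 = {0, 1, 4}
Tree: B1–B2, B2–B3, B1–B4
Every bag has size at most 3, so the width is 3 − 1 = 2 and tw(G) ≤ 2. Conversely, {0, 1, 2} is a clique of size 3, and the vertices of any clique must share a bag in every tree decomposition; so some bag has ≥ 3 vertices and tw(G) ≥ 2. Combining the bounds, tw(G) = 2.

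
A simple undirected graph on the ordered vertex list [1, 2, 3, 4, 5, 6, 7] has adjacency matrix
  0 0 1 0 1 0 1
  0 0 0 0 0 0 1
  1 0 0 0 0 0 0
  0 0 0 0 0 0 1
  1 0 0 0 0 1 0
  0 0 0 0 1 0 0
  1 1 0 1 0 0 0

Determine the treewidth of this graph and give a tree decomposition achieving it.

Treewidth 1.
One optimal decomposition is:
Bags: B1 = {1, 5}  B2 = {5, 6}  B3 = {1, 7}  B4 = {4, 7}  B5 = {2, 7}  B6 = {1, 3}
Tree: B1–B2, B1–B3, B3–B4, B3–B5, B3–B6

Each bag holds 2 vertices, so the decomposition has width 1, which upper-bounds the treewidth. Any graph with an edge has treewidth ≥ 1, and G has the edge 1–5. Combining the bounds, tw(G) = 1.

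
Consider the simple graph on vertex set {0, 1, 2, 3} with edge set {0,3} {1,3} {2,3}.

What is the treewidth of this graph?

A width-1 tree decomposition is:
Bags: B1 = {1, 3}  B2 = {0, 3}  B3 = {2, 3}
Tree: B1–B2, B1–B3
The largest bag has 2 vertices, giving width 1; this decomposition certifies tw(G) ≤ 1. G has an edge, so its treewidth is at least 1. The upper and lower bounds meet at 1, so that is the treewidth.

1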